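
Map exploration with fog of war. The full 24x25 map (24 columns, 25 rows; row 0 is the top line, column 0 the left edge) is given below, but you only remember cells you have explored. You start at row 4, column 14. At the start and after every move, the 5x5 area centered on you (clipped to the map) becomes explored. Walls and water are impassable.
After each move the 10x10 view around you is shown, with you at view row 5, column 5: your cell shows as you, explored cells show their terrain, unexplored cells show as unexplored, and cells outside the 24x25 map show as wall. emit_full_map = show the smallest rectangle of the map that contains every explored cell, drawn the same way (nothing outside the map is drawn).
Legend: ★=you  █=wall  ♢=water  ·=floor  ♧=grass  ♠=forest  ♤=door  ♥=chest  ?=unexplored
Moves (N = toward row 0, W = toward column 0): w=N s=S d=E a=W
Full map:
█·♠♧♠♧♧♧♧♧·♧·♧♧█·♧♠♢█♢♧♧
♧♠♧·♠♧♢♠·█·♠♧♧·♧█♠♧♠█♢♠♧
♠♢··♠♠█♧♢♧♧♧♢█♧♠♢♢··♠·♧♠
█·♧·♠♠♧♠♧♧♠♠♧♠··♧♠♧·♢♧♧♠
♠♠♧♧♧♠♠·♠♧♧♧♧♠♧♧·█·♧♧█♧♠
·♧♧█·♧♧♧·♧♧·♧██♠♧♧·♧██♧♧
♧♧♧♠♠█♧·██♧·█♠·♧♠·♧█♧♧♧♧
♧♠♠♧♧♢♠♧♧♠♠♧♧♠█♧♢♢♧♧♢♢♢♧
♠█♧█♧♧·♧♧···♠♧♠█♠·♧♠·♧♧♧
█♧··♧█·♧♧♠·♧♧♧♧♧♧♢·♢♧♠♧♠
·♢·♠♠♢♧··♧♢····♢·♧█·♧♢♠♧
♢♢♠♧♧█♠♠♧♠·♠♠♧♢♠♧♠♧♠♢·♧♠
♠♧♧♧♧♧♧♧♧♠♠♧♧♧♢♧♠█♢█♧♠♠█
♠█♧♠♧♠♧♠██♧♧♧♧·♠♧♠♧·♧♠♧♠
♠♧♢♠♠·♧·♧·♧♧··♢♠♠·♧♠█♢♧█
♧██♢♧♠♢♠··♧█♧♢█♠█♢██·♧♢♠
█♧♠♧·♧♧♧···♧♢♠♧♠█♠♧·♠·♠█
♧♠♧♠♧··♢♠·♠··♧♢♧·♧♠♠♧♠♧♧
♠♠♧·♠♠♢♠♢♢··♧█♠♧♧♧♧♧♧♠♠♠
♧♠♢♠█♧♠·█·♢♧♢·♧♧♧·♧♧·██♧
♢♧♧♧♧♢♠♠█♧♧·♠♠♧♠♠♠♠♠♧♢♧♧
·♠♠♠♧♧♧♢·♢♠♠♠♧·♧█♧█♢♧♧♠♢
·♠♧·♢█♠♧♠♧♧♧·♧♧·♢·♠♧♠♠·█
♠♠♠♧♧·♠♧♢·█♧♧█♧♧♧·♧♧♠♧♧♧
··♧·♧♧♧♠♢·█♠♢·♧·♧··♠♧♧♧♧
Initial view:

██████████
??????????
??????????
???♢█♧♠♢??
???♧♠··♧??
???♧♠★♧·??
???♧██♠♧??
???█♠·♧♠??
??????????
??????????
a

██████████
??????????
??????????
???♧♢█♧♠♢?
???♠♧♠··♧?
???♧♧★♧♧·?
???·♧██♠♧?
???·█♠·♧♠?
??????????
??????????

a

██████████
??????????
??????????
???♧♧♢█♧♠♢
???♠♠♧♠··♧
???♧♧★♠♧♧·
???♧·♧██♠♧
???♧·█♠·♧♠
??????????
??????????

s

??????????
??????????
???♧♧♢█♧♠♢
???♠♠♧♠··♧
???♧♧♧♠♧♧·
???♧·★██♠♧
???♧·█♠·♧♠
???♠♧♧♠█??
??????????
??????????

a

??????????
??????????
????♧♧♢█♧♠
???♧♠♠♧♠··
???♧♧♧♧♠♧♧
???♧♧★♧██♠
???█♧·█♠·♧
???♠♠♧♧♠█?
??????????
??????????

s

??????????
????♧♧♢█♧♠
???♧♠♠♧♠··
???♧♧♧♧♠♧♧
???♧♧·♧██♠
???█♧★█♠·♧
???♠♠♧♧♠█?
???···♠♧??
??????????
??????????

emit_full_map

?♧♧♢█♧♠♢
♧♠♠♧♠··♧
♧♧♧♧♠♧♧·
♧♧·♧██♠♧
█♧★█♠·♧♠
♠♠♧♧♠█??
···♠♧???

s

????♧♧♢█♧♠
???♧♠♠♧♠··
???♧♧♧♧♠♧♧
???♧♧·♧██♠
???█♧·█♠·♧
???♠♠★♧♠█?
???···♠♧??
???♠·♧♧♧??
??????????
??????????

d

???♧♧♢█♧♠♢
??♧♠♠♧♠··♧
??♧♧♧♧♠♧♧·
??♧♧·♧██♠♧
??█♧·█♠·♧♠
??♠♠♧★♠█??
??···♠♧♠??
??♠·♧♧♧♧??
??????????
??????????

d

??♧♧♢█♧♠♢?
?♧♠♠♧♠··♧?
?♧♧♧♧♠♧♧·?
?♧♧·♧██♠♧?
?█♧·█♠·♧♠?
?♠♠♧♧★█♧??
?···♠♧♠█??
?♠·♧♧♧♧♧??
??????????
??????????

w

??????????
??♧♧♢█♧♠♢?
?♧♠♠♧♠··♧?
?♧♧♧♧♠♧♧·?
?♧♧·♧██♠♧?
?█♧·█★·♧♠?
?♠♠♧♧♠█♧??
?···♠♧♠█??
?♠·♧♧♧♧♧??
??????????

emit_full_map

?♧♧♢█♧♠♢
♧♠♠♧♠··♧
♧♧♧♧♠♧♧·
♧♧·♧██♠♧
█♧·█★·♧♠
♠♠♧♧♠█♧?
···♠♧♠█?
♠·♧♧♧♧♧?

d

??????????
?♧♧♢█♧♠♢??
♧♠♠♧♠··♧??
♧♧♧♧♠♧♧·??
♧♧·♧██♠♧??
█♧·█♠★♧♠??
♠♠♧♧♠█♧♢??
···♠♧♠█♠??
♠·♧♧♧♧♧???
??????????

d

??????????
♧♧♢█♧♠♢???
♠♠♧♠··♧???
♧♧♧♠♧♧·█??
♧·♧██♠♧♧??
♧·█♠·★♠·??
♠♧♧♠█♧♢♢??
··♠♧♠█♠·??
·♧♧♧♧♧????
??????????

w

??????????
??????????
♧♧♢█♧♠♢???
♠♠♧♠··♧♠??
♧♧♧♠♧♧·█??
♧·♧██★♧♧??
♧·█♠·♧♠·??
♠♧♧♠█♧♢♢??
··♠♧♠█♠·??
·♧♧♧♧♧????

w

██████████
??????????
??????????
♧♧♢█♧♠♢♢??
♠♠♧♠··♧♠??
♧♧♧♠♧★·█??
♧·♧██♠♧♧??
♧·█♠·♧♠·??
♠♧♧♠█♧♢♢??
··♠♧♠█♠·??

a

██████████
??????????
??????????
?♧♧♢█♧♠♢♢?
♧♠♠♧♠··♧♠?
♧♧♧♧♠★♧·█?
♧♧·♧██♠♧♧?
█♧·█♠·♧♠·?
♠♠♧♧♠█♧♢♢?
···♠♧♠█♠·?

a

██████████
??????????
??????????
??♧♧♢█♧♠♢♢
?♧♠♠♧♠··♧♠
?♧♧♧♧★♧♧·█
?♧♧·♧██♠♧♧
?█♧·█♠·♧♠·
?♠♠♧♧♠█♧♢♢
?···♠♧♠█♠·

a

██████████
??????????
??????????
???♧♧♢█♧♠♢
??♧♠♠♧♠··♧
??♧♧♧★♠♧♧·
??♧♧·♧██♠♧
??█♧·█♠·♧♠
??♠♠♧♧♠█♧♢
??···♠♧♠█♠

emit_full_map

?♧♧♢█♧♠♢♢
♧♠♠♧♠··♧♠
♧♧♧★♠♧♧·█
♧♧·♧██♠♧♧
█♧·█♠·♧♠·
♠♠♧♧♠█♧♢♢
···♠♧♠█♠·
♠·♧♧♧♧♧??

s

??????????
??????????
???♧♧♢█♧♠♢
??♧♠♠♧♠··♧
??♧♧♧♧♠♧♧·
??♧♧·★██♠♧
??█♧·█♠·♧♠
??♠♠♧♧♠█♧♢
??···♠♧♠█♠
??♠·♧♧♧♧♧?

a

??????????
??????????
????♧♧♢█♧♠
???♧♠♠♧♠··
???♧♧♧♧♠♧♧
???♧♧★♧██♠
???█♧·█♠·♧
???♠♠♧♧♠█♧
???···♠♧♠█
???♠·♧♧♧♧♧

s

??????????
????♧♧♢█♧♠
???♧♠♠♧♠··
???♧♧♧♧♠♧♧
???♧♧·♧██♠
???█♧★█♠·♧
???♠♠♧♧♠█♧
???···♠♧♠█
???♠·♧♧♧♧♧
??????????

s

????♧♧♢█♧♠
???♧♠♠♧♠··
???♧♧♧♧♠♧♧
???♧♧·♧██♠
???█♧·█♠·♧
???♠♠★♧♠█♧
???···♠♧♠█
???♠·♧♧♧♧♧
??????????
??????????

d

???♧♧♢█♧♠♢
??♧♠♠♧♠··♧
??♧♧♧♧♠♧♧·
??♧♧·♧██♠♧
??█♧·█♠·♧♠
??♠♠♧★♠█♧♢
??···♠♧♠█♠
??♠·♧♧♧♧♧?
??????????
??????????

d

??♧♧♢█♧♠♢♢
?♧♠♠♧♠··♧♠
?♧♧♧♧♠♧♧·█
?♧♧·♧██♠♧♧
?█♧·█♠·♧♠·
?♠♠♧♧★█♧♢♢
?···♠♧♠█♠·
?♠·♧♧♧♧♧??
??????????
??????????

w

??????????
??♧♧♢█♧♠♢♢
?♧♠♠♧♠··♧♠
?♧♧♧♧♠♧♧·█
?♧♧·♧██♠♧♧
?█♧·█★·♧♠·
?♠♠♧♧♠█♧♢♢
?···♠♧♠█♠·
?♠·♧♧♧♧♧??
??????????

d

??????????
?♧♧♢█♧♠♢♢?
♧♠♠♧♠··♧♠?
♧♧♧♧♠♧♧·█?
♧♧·♧██♠♧♧?
█♧·█♠★♧♠·?
♠♠♧♧♠█♧♢♢?
···♠♧♠█♠·?
♠·♧♧♧♧♧???
??????????

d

??????????
♧♧♢█♧♠♢♢??
♠♠♧♠··♧♠??
♧♧♧♠♧♧·█??
♧·♧██♠♧♧??
♧·█♠·★♠·??
♠♧♧♠█♧♢♢??
··♠♧♠█♠·??
·♧♧♧♧♧????
??????????

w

??????????
??????????
♧♧♢█♧♠♢♢??
♠♠♧♠··♧♠??
♧♧♧♠♧♧·█??
♧·♧██★♧♧??
♧·█♠·♧♠·??
♠♧♧♠█♧♢♢??
··♠♧♠█♠·??
·♧♧♧♧♧????

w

██████████
??????????
??????????
♧♧♢█♧♠♢♢??
♠♠♧♠··♧♠??
♧♧♧♠♧★·█??
♧·♧██♠♧♧??
♧·█♠·♧♠·??
♠♧♧♠█♧♢♢??
··♠♧♠█♠·??

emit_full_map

?♧♧♢█♧♠♢♢
♧♠♠♧♠··♧♠
♧♧♧♧♠♧★·█
♧♧·♧██♠♧♧
█♧·█♠·♧♠·
♠♠♧♧♠█♧♢♢
···♠♧♠█♠·
♠·♧♧♧♧♧??

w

██████████
██████████
??????????
???♧·♧█♠??
♧♧♢█♧♠♢♢??
♠♠♧♠·★♧♠??
♧♧♧♠♧♧·█??
♧·♧██♠♧♧??
♧·█♠·♧♠·??
♠♧♧♠█♧♢♢??

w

██████████
██████████
██████████
???♧♧█·♧??
???♧·♧█♠??
♧♧♢█♧★♢♢??
♠♠♧♠··♧♠??
♧♧♧♠♧♧·█??
♧·♧██♠♧♧??
♧·█♠·♧♠·??

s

██████████
██████████
???♧♧█·♧??
???♧·♧█♠??
♧♧♢█♧♠♢♢??
♠♠♧♠·★♧♠??
♧♧♧♠♧♧·█??
♧·♧██♠♧♧??
♧·█♠·♧♠·??
♠♧♧♠█♧♢♢??

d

██████████
██████████
??♧♧█·♧???
??♧·♧█♠♧??
♧♢█♧♠♢♢·??
♠♧♠··★♠♧??
♧♧♠♧♧·█·??
·♧██♠♧♧·??
·█♠·♧♠·???
♧♧♠█♧♢♢???

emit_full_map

????♧♧█·♧?
????♧·♧█♠♧
?♧♧♢█♧♠♢♢·
♧♠♠♧♠··★♠♧
♧♧♧♧♠♧♧·█·
♧♧·♧██♠♧♧·
█♧·█♠·♧♠·?
♠♠♧♧♠█♧♢♢?
···♠♧♠█♠·?
♠·♧♧♧♧♧???


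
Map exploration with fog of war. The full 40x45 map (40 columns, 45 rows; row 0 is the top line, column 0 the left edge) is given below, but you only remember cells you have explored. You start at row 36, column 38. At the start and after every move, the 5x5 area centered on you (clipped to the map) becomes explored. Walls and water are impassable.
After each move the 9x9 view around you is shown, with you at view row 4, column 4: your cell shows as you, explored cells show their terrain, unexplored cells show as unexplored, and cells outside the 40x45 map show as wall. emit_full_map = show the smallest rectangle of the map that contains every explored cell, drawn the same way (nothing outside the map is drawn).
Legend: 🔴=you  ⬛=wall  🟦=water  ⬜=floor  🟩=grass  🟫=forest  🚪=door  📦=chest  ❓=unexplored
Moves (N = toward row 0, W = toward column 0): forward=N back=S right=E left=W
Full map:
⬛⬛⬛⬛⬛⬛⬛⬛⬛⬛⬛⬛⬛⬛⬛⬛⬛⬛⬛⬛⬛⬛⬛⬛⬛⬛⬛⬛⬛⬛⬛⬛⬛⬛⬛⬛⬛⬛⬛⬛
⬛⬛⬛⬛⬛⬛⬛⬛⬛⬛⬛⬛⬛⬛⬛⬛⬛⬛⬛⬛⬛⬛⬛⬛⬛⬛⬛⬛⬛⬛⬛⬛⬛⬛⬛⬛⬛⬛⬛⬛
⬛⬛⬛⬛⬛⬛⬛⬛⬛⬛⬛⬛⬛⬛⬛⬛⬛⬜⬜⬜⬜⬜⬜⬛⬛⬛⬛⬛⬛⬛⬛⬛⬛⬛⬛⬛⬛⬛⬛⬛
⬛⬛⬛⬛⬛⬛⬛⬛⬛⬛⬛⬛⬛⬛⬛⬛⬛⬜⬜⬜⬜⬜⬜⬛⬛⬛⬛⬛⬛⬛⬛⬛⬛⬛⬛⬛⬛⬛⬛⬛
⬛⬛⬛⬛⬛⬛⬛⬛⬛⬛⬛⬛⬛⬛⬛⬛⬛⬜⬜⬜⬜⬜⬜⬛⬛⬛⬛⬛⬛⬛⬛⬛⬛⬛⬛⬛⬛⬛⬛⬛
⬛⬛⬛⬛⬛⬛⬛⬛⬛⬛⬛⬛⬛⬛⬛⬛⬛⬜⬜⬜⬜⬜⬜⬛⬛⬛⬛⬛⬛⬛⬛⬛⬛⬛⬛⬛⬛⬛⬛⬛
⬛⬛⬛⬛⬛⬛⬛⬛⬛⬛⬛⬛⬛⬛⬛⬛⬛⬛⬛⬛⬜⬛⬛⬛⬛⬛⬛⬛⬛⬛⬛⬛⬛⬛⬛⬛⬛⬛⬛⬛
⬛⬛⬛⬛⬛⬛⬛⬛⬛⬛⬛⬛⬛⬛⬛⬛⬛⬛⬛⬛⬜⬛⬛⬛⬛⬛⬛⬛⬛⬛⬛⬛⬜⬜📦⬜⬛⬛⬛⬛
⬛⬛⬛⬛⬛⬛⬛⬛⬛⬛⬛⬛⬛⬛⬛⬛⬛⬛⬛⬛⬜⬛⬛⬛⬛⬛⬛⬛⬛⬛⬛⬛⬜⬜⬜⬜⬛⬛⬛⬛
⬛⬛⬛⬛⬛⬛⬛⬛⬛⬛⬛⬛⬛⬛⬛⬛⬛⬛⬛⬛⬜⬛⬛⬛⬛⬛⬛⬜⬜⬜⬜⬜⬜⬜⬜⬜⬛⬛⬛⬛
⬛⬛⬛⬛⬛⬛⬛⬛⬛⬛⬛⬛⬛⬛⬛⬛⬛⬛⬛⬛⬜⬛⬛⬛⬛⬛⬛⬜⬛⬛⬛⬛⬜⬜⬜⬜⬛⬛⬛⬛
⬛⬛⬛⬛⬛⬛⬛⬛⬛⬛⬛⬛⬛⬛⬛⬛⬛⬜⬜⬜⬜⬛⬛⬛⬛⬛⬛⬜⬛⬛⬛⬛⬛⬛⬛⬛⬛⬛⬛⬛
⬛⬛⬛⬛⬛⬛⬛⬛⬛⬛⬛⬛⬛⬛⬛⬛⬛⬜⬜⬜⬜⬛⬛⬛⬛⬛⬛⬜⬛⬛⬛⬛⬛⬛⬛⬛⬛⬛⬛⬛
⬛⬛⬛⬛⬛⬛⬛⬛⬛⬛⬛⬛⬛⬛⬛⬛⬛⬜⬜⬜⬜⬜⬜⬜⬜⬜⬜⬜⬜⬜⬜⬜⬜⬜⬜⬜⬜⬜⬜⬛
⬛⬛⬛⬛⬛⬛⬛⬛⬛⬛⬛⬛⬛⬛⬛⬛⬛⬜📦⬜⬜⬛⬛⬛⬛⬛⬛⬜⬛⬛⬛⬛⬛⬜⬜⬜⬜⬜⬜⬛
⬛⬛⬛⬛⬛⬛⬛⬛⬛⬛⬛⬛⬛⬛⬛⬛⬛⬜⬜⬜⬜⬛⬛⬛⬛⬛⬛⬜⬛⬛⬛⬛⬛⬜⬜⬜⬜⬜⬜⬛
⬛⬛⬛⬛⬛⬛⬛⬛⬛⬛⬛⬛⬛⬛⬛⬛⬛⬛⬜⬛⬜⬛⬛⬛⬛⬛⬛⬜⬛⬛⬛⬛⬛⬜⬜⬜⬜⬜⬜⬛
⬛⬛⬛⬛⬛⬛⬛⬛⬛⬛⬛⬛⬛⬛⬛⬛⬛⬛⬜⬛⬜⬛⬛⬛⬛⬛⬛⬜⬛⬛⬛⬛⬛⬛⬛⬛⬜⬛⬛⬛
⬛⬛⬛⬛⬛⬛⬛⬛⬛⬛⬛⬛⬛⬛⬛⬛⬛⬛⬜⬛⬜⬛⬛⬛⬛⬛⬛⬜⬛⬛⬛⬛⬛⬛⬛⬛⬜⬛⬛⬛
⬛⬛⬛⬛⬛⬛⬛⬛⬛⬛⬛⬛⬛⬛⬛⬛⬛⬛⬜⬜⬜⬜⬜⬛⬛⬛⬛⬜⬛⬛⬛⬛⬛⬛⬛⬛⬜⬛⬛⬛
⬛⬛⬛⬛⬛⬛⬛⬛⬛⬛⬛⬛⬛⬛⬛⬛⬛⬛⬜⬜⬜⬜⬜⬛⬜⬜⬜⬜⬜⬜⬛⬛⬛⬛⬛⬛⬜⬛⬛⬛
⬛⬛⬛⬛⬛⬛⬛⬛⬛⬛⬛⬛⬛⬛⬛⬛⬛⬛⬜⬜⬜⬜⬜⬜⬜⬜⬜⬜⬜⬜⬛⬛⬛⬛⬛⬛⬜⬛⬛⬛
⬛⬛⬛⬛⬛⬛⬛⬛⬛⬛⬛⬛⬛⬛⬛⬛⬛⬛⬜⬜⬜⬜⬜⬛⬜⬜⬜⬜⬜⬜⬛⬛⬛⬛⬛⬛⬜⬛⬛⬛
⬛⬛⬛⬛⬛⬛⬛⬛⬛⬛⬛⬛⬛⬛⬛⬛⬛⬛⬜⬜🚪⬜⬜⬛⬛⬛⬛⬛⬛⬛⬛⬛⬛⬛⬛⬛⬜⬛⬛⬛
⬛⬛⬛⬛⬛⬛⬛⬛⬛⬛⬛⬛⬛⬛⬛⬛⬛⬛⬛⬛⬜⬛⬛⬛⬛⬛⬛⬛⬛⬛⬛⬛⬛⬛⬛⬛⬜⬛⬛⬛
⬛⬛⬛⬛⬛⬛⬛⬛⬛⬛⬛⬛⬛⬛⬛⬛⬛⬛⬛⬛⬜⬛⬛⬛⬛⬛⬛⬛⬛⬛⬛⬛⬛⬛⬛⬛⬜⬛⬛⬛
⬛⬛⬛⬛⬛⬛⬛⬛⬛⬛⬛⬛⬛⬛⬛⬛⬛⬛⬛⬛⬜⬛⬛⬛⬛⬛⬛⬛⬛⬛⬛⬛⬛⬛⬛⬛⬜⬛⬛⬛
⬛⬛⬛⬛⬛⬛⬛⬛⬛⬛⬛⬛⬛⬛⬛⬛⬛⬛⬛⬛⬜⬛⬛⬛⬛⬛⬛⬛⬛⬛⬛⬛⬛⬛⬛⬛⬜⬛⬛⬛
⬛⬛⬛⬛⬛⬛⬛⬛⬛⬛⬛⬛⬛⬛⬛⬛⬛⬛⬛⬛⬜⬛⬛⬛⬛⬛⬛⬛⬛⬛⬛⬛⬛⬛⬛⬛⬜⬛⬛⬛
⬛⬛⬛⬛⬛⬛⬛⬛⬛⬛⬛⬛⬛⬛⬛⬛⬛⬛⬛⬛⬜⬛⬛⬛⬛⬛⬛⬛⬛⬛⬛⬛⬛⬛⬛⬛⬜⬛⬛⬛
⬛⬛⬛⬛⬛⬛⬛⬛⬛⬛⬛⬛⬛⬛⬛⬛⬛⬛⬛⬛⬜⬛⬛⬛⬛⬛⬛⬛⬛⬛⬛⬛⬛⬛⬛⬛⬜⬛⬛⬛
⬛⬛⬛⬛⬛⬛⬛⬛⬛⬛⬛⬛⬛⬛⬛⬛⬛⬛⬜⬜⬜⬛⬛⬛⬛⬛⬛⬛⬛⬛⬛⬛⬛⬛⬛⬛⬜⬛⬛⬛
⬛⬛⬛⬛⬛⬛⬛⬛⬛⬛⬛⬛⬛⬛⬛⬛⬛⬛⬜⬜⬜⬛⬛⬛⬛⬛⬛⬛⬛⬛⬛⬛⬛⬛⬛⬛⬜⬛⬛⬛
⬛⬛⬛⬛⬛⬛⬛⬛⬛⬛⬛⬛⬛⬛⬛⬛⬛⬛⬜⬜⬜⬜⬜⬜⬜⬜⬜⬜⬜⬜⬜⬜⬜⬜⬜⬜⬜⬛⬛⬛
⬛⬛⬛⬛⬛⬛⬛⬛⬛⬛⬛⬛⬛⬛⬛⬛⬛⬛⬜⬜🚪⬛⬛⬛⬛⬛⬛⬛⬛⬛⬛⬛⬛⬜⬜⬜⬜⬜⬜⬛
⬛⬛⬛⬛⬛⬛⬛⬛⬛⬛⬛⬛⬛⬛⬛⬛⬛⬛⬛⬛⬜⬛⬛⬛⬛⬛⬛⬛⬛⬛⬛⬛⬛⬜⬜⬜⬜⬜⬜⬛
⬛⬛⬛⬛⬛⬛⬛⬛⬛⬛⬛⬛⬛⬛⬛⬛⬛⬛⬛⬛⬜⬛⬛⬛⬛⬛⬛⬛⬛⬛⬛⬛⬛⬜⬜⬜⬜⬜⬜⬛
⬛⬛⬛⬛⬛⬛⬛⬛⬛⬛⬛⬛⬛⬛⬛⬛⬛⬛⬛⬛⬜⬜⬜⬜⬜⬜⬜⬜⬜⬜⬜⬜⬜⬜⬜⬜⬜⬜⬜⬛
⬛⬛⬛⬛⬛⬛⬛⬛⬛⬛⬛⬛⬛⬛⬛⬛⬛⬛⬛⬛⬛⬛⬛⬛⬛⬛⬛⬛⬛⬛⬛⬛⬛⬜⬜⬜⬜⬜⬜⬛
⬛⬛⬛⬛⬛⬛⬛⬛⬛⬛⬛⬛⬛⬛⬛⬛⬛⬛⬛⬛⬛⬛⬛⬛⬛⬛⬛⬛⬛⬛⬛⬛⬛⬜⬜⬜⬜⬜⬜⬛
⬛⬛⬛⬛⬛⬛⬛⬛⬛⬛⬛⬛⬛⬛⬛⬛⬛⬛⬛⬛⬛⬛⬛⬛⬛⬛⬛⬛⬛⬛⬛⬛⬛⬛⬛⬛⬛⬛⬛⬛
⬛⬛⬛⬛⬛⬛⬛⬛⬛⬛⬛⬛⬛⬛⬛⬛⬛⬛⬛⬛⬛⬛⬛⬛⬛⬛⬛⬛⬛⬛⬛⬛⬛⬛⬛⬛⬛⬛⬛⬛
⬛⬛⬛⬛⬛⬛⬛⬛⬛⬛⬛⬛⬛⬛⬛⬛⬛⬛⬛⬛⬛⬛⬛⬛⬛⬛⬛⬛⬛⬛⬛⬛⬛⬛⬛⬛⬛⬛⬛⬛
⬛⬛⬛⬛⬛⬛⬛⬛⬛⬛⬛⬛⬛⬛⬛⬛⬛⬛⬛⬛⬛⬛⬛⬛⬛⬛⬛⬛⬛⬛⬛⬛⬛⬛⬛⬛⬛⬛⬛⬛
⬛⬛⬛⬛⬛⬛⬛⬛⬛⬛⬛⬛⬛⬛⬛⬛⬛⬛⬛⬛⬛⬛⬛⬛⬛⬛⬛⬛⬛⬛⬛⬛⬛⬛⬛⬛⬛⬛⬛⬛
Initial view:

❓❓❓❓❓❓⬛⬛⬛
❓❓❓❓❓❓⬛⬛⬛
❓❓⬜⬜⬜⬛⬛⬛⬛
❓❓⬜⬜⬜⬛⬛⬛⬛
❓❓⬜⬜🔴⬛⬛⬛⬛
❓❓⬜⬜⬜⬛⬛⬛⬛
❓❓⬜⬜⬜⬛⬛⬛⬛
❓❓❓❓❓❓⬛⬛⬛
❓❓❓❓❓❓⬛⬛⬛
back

❓❓❓❓❓❓⬛⬛⬛
❓❓⬜⬜⬜⬛⬛⬛⬛
❓❓⬜⬜⬜⬛⬛⬛⬛
❓❓⬜⬜⬜⬛⬛⬛⬛
❓❓⬜⬜🔴⬛⬛⬛⬛
❓❓⬜⬜⬜⬛⬛⬛⬛
❓❓⬜⬜⬜⬛⬛⬛⬛
❓❓❓❓❓❓⬛⬛⬛
❓❓❓❓❓❓⬛⬛⬛

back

❓❓⬜⬜⬜⬛⬛⬛⬛
❓❓⬜⬜⬜⬛⬛⬛⬛
❓❓⬜⬜⬜⬛⬛⬛⬛
❓❓⬜⬜⬜⬛⬛⬛⬛
❓❓⬜⬜🔴⬛⬛⬛⬛
❓❓⬜⬜⬜⬛⬛⬛⬛
❓❓⬛⬛⬛⬛⬛⬛⬛
❓❓❓❓❓❓⬛⬛⬛
❓❓❓❓❓❓⬛⬛⬛

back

❓❓⬜⬜⬜⬛⬛⬛⬛
❓❓⬜⬜⬜⬛⬛⬛⬛
❓❓⬜⬜⬜⬛⬛⬛⬛
❓❓⬜⬜⬜⬛⬛⬛⬛
❓❓⬜⬜🔴⬛⬛⬛⬛
❓❓⬛⬛⬛⬛⬛⬛⬛
❓❓⬛⬛⬛⬛⬛⬛⬛
❓❓❓❓❓❓⬛⬛⬛
❓❓❓❓❓❓⬛⬛⬛

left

❓❓❓⬜⬜⬜⬛⬛⬛
❓❓❓⬜⬜⬜⬛⬛⬛
❓❓⬜⬜⬜⬜⬛⬛⬛
❓❓⬜⬜⬜⬜⬛⬛⬛
❓❓⬜⬜🔴⬜⬛⬛⬛
❓❓⬛⬛⬛⬛⬛⬛⬛
❓❓⬛⬛⬛⬛⬛⬛⬛
❓❓❓❓❓❓❓⬛⬛
❓❓❓❓❓❓❓⬛⬛

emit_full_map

❓⬜⬜⬜⬛
❓⬜⬜⬜⬛
❓⬜⬜⬜⬛
⬜⬜⬜⬜⬛
⬜⬜⬜⬜⬛
⬜⬜🔴⬜⬛
⬛⬛⬛⬛⬛
⬛⬛⬛⬛⬛

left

❓❓❓❓⬜⬜⬜⬛⬛
❓❓❓❓⬜⬜⬜⬛⬛
❓❓⬜⬜⬜⬜⬜⬛⬛
❓❓⬜⬜⬜⬜⬜⬛⬛
❓❓⬜⬜🔴⬜⬜⬛⬛
❓❓⬛⬛⬛⬛⬛⬛⬛
❓❓⬛⬛⬛⬛⬛⬛⬛
❓❓❓❓❓❓❓❓⬛
❓❓❓❓❓❓❓❓⬛

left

❓❓❓❓❓⬜⬜⬜⬛
❓❓❓❓❓⬜⬜⬜⬛
❓❓⬜⬜⬜⬜⬜⬜⬛
❓❓⬜⬜⬜⬜⬜⬜⬛
❓❓⬜⬜🔴⬜⬜⬜⬛
❓❓⬛⬛⬛⬛⬛⬛⬛
❓❓⬛⬛⬛⬛⬛⬛⬛
❓❓❓❓❓❓❓❓❓
❓❓❓❓❓❓❓❓❓

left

❓❓❓❓❓❓⬜⬜⬜
❓❓❓❓❓❓⬜⬜⬜
❓❓⬜⬜⬜⬜⬜⬜⬜
❓❓⬛⬜⬜⬜⬜⬜⬜
❓❓⬛⬜🔴⬜⬜⬜⬜
❓❓⬛⬛⬛⬛⬛⬛⬛
❓❓⬛⬛⬛⬛⬛⬛⬛
❓❓❓❓❓❓❓❓❓
❓❓❓❓❓❓❓❓❓

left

❓❓❓❓❓❓❓⬜⬜
❓❓❓❓❓❓❓⬜⬜
❓❓⬜⬜⬜⬜⬜⬜⬜
❓❓⬛⬛⬜⬜⬜⬜⬜
❓❓⬛⬛🔴⬜⬜⬜⬜
❓❓⬛⬛⬛⬛⬛⬛⬛
❓❓⬛⬛⬛⬛⬛⬛⬛
❓❓❓❓❓❓❓❓❓
❓❓❓❓❓❓❓❓❓

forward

❓❓❓❓❓❓❓⬜⬜
❓❓❓❓❓❓❓⬜⬜
❓❓⬛⬛⬜⬜⬜⬜⬜
❓❓⬜⬜⬜⬜⬜⬜⬜
❓❓⬛⬛🔴⬜⬜⬜⬜
❓❓⬛⬛⬜⬜⬜⬜⬜
❓❓⬛⬛⬛⬛⬛⬛⬛
❓❓⬛⬛⬛⬛⬛⬛⬛
❓❓❓❓❓❓❓❓❓

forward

❓❓❓❓❓❓❓❓❓
❓❓❓❓❓❓❓⬜⬜
❓❓⬛⬛⬜⬜⬜⬜⬜
❓❓⬛⬛⬜⬜⬜⬜⬜
❓❓⬜⬜🔴⬜⬜⬜⬜
❓❓⬛⬛⬜⬜⬜⬜⬜
❓❓⬛⬛⬜⬜⬜⬜⬜
❓❓⬛⬛⬛⬛⬛⬛⬛
❓❓⬛⬛⬛⬛⬛⬛⬛

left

❓❓❓❓❓❓❓❓❓
❓❓❓❓❓❓❓❓⬜
❓❓⬛⬛⬛⬜⬜⬜⬜
❓❓⬛⬛⬛⬜⬜⬜⬜
❓❓⬜⬜🔴⬜⬜⬜⬜
❓❓⬛⬛⬛⬜⬜⬜⬜
❓❓⬛⬛⬛⬜⬜⬜⬜
❓❓❓⬛⬛⬛⬛⬛⬛
❓❓❓⬛⬛⬛⬛⬛⬛

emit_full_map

❓❓❓❓❓❓⬜⬜⬜⬛
⬛⬛⬛⬜⬜⬜⬜⬜⬜⬛
⬛⬛⬛⬜⬜⬜⬜⬜⬜⬛
⬜⬜🔴⬜⬜⬜⬜⬜⬜⬛
⬛⬛⬛⬜⬜⬜⬜⬜⬜⬛
⬛⬛⬛⬜⬜⬜⬜⬜⬜⬛
❓⬛⬛⬛⬛⬛⬛⬛⬛⬛
❓⬛⬛⬛⬛⬛⬛⬛⬛⬛

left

❓❓❓❓❓❓❓❓❓
❓❓❓❓❓❓❓❓❓
❓❓⬛⬛⬛⬛⬜⬜⬜
❓❓⬛⬛⬛⬛⬜⬜⬜
❓❓⬜⬜🔴⬜⬜⬜⬜
❓❓⬛⬛⬛⬛⬜⬜⬜
❓❓⬛⬛⬛⬛⬜⬜⬜
❓❓❓❓⬛⬛⬛⬛⬛
❓❓❓❓⬛⬛⬛⬛⬛

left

❓❓❓❓❓❓❓❓❓
❓❓❓❓❓❓❓❓❓
❓❓⬛⬛⬛⬛⬛⬜⬜
❓❓⬛⬛⬛⬛⬛⬜⬜
❓❓⬜⬜🔴⬜⬜⬜⬜
❓❓⬛⬛⬛⬛⬛⬜⬜
❓❓⬛⬛⬛⬛⬛⬜⬜
❓❓❓❓❓⬛⬛⬛⬛
❓❓❓❓❓⬛⬛⬛⬛

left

❓❓❓❓❓❓❓❓❓
❓❓❓❓❓❓❓❓❓
❓❓⬛⬛⬛⬛⬛⬛⬜
❓❓⬛⬛⬛⬛⬛⬛⬜
❓❓⬜⬜🔴⬜⬜⬜⬜
❓❓⬛⬛⬛⬛⬛⬛⬜
❓❓⬛⬛⬛⬛⬛⬛⬜
❓❓❓❓❓❓⬛⬛⬛
❓❓❓❓❓❓⬛⬛⬛

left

❓❓❓❓❓❓❓❓❓
❓❓❓❓❓❓❓❓❓
❓❓⬛⬛⬛⬛⬛⬛⬛
❓❓⬛⬛⬛⬛⬛⬛⬛
❓❓⬜⬜🔴⬜⬜⬜⬜
❓❓⬛⬛⬛⬛⬛⬛⬛
❓❓⬛⬛⬛⬛⬛⬛⬛
❓❓❓❓❓❓❓⬛⬛
❓❓❓❓❓❓❓⬛⬛

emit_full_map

❓❓❓❓❓❓❓❓❓❓⬜⬜⬜⬛
⬛⬛⬛⬛⬛⬛⬛⬜⬜⬜⬜⬜⬜⬛
⬛⬛⬛⬛⬛⬛⬛⬜⬜⬜⬜⬜⬜⬛
⬜⬜🔴⬜⬜⬜⬜⬜⬜⬜⬜⬜⬜⬛
⬛⬛⬛⬛⬛⬛⬛⬜⬜⬜⬜⬜⬜⬛
⬛⬛⬛⬛⬛⬛⬛⬜⬜⬜⬜⬜⬜⬛
❓❓❓❓❓⬛⬛⬛⬛⬛⬛⬛⬛⬛
❓❓❓❓❓⬛⬛⬛⬛⬛⬛⬛⬛⬛

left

❓❓❓❓❓❓❓❓❓
❓❓❓❓❓❓❓❓❓
❓❓⬛⬛⬛⬛⬛⬛⬛
❓❓⬛⬛⬛⬛⬛⬛⬛
❓❓⬜⬜🔴⬜⬜⬜⬜
❓❓⬛⬛⬛⬛⬛⬛⬛
❓❓⬛⬛⬛⬛⬛⬛⬛
❓❓❓❓❓❓❓❓⬛
❓❓❓❓❓❓❓❓⬛

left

❓❓❓❓❓❓❓❓❓
❓❓❓❓❓❓❓❓❓
❓❓⬛⬛⬛⬛⬛⬛⬛
❓❓⬛⬛⬛⬛⬛⬛⬛
❓❓⬜⬜🔴⬜⬜⬜⬜
❓❓⬛⬛⬛⬛⬛⬛⬛
❓❓⬛⬛⬛⬛⬛⬛⬛
❓❓❓❓❓❓❓❓❓
❓❓❓❓❓❓❓❓❓

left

❓❓❓❓❓❓❓❓❓
❓❓❓❓❓❓❓❓❓
❓❓⬛⬛⬛⬛⬛⬛⬛
❓❓⬛⬛⬛⬛⬛⬛⬛
❓❓⬜⬜🔴⬜⬜⬜⬜
❓❓⬛⬛⬛⬛⬛⬛⬛
❓❓⬛⬛⬛⬛⬛⬛⬛
❓❓❓❓❓❓❓❓❓
❓❓❓❓❓❓❓❓❓

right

❓❓❓❓❓❓❓❓❓
❓❓❓❓❓❓❓❓❓
❓⬛⬛⬛⬛⬛⬛⬛⬛
❓⬛⬛⬛⬛⬛⬛⬛⬛
❓⬜⬜⬜🔴⬜⬜⬜⬜
❓⬛⬛⬛⬛⬛⬛⬛⬛
❓⬛⬛⬛⬛⬛⬛⬛⬛
❓❓❓❓❓❓❓❓❓
❓❓❓❓❓❓❓❓❓


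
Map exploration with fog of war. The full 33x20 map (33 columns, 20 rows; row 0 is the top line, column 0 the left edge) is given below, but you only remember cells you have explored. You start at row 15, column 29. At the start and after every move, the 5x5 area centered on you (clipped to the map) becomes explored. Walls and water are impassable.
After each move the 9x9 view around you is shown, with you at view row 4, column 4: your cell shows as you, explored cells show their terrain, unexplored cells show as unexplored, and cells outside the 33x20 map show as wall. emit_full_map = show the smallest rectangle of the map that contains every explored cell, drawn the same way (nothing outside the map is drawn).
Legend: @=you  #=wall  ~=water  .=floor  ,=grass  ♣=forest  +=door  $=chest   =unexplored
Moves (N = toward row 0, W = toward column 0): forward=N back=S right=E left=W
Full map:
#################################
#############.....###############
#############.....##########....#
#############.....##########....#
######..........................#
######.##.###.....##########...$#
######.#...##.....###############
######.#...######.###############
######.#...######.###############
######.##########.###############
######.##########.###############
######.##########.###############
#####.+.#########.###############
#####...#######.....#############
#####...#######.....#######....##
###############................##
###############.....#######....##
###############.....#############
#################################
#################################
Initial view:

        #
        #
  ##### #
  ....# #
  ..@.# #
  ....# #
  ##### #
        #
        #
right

       ##
       ##
 ########
 ....####
 ...@####
 ....####
 ########
       ##
       ##

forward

       ##
       ##
  #######
 ########
 ...@####
 ....####
 ....####
 ########
       ##

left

        #
        #
  #######
  #######
  ..@.###
  ....###
  ....###
  #######
        #

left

         
         
  #######
  #######
  #.@..##
  .....##
  #....##
   ######
         

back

         
  #######
  #######
  #....##
  ..@..##
  #....##
  #######
         
         

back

  #######
  #######
  #....##
  .....##
  #.@..##
  #######
  #####  
         
#########

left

   ######
   ######
  ##....#
  ......#
  ##@...#
  #######
  ###### 
         
#########

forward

         
   ######
  #######
  ##....#
  ..@...#
  ##....#
  #######
  ###### 
         

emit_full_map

 #######
########
##....##
..@...##
##....##
########
######  

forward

         
         
  #######
  #######
  ##@...#
  ......#
  ##....#
  #######
  ###### 

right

         
         
 ########
 ########
 ##.@..##
 ......##
 ##....##
 ########
 ######  

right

        #
        #
#########
#########
##..@.###
......###
##....###
#########
######  #

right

       ##
       ##
#########
#########
#...@####
.....####
#....####
#########
#####  ##

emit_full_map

########
########
##...@##
......##
##....##
########
######  

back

       ##
#########
#########
#....####
....@####
#....####
#########
#####  ##
       ##

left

        #
#########
#########
##....###
....@.###
##....###
#########
######  #
        #

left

         
 ########
 ########
 ##....##
 ...@..##
 ##....##
 ########
 ######  
         

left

         
  #######
  #######
  ##....#
  ..@...#
  ##....#
  #######
  ###### 
         

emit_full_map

########
########
##....##
..@...##
##....##
########
######  

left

         
   ######
  #######
  ###....
  ..@....
  ###....
  #######
   ######
         

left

         
    #####
  #######
  ####...
  ..@....
  ####...
  #######
    #####
         

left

         
     ####
  #######
  #####..
  ..@....
  #####..
  #######
     ####
         

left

         
      ###
  #######
  ######.
  ..@....
  ######.
  #######
      ###
         

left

         
       ##
  #######
  #######
  ..@....
  #######
  #######
       ##
         

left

         
        #
  .######
  .######
  ..@....
  .######
  .######
        #
         

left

         
         
  ..#####
  ..#####
  ..@....
  ..#####
  ..#####
         
         

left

         
         
  ...####
  ...####
  ..@....
  ...####
  ...####
         
         

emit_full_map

        ########
...#############
...#######....##
..@...........##
...#######....##
...#############
        ######  

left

         
         
  ....###
  ....###
  ..@....
  ....###
  ....###
         
         

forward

         
         
  #.###  
  ....###
  ..@.###
  .......
  ....###
  ....###
         

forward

         
         
  #.###  
  #.###  
  ..@.###
  ....###
  .......
  ....###
  ....###

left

         
         
  ##.### 
  ##.### 
  ..@..##
  .....##
  .......
   ....##
   ....##

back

         
  ##.### 
  ##.### 
  .....##
  ..@..##
  .......
  .....##
   ....##
         

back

  ##.### 
  ##.### 
  .....##
  .....##
  ..@....
  .....##
  .....##
         
         

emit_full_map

##.###            
##.###    ########
.....#############
.....#######....##
..@.............##
.....#######....##
.....#############
          ######  

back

  ##.### 
  .....##
  .....##
  .......
  ..@..##
  .....##
  #####  
         
#########

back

  .....##
  .....##
  .......
  .....##
  ..@..##
  #####  
  #####  
#########
#########

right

 .....###
 .....###
 ........
 .....###
 ...@.###
 ######  
 ######  
#########
#########

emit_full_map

##.###            
##.###    ########
.....#############
.....#######....##
................##
.....#######....##
...@.#############
######    ######  
######            


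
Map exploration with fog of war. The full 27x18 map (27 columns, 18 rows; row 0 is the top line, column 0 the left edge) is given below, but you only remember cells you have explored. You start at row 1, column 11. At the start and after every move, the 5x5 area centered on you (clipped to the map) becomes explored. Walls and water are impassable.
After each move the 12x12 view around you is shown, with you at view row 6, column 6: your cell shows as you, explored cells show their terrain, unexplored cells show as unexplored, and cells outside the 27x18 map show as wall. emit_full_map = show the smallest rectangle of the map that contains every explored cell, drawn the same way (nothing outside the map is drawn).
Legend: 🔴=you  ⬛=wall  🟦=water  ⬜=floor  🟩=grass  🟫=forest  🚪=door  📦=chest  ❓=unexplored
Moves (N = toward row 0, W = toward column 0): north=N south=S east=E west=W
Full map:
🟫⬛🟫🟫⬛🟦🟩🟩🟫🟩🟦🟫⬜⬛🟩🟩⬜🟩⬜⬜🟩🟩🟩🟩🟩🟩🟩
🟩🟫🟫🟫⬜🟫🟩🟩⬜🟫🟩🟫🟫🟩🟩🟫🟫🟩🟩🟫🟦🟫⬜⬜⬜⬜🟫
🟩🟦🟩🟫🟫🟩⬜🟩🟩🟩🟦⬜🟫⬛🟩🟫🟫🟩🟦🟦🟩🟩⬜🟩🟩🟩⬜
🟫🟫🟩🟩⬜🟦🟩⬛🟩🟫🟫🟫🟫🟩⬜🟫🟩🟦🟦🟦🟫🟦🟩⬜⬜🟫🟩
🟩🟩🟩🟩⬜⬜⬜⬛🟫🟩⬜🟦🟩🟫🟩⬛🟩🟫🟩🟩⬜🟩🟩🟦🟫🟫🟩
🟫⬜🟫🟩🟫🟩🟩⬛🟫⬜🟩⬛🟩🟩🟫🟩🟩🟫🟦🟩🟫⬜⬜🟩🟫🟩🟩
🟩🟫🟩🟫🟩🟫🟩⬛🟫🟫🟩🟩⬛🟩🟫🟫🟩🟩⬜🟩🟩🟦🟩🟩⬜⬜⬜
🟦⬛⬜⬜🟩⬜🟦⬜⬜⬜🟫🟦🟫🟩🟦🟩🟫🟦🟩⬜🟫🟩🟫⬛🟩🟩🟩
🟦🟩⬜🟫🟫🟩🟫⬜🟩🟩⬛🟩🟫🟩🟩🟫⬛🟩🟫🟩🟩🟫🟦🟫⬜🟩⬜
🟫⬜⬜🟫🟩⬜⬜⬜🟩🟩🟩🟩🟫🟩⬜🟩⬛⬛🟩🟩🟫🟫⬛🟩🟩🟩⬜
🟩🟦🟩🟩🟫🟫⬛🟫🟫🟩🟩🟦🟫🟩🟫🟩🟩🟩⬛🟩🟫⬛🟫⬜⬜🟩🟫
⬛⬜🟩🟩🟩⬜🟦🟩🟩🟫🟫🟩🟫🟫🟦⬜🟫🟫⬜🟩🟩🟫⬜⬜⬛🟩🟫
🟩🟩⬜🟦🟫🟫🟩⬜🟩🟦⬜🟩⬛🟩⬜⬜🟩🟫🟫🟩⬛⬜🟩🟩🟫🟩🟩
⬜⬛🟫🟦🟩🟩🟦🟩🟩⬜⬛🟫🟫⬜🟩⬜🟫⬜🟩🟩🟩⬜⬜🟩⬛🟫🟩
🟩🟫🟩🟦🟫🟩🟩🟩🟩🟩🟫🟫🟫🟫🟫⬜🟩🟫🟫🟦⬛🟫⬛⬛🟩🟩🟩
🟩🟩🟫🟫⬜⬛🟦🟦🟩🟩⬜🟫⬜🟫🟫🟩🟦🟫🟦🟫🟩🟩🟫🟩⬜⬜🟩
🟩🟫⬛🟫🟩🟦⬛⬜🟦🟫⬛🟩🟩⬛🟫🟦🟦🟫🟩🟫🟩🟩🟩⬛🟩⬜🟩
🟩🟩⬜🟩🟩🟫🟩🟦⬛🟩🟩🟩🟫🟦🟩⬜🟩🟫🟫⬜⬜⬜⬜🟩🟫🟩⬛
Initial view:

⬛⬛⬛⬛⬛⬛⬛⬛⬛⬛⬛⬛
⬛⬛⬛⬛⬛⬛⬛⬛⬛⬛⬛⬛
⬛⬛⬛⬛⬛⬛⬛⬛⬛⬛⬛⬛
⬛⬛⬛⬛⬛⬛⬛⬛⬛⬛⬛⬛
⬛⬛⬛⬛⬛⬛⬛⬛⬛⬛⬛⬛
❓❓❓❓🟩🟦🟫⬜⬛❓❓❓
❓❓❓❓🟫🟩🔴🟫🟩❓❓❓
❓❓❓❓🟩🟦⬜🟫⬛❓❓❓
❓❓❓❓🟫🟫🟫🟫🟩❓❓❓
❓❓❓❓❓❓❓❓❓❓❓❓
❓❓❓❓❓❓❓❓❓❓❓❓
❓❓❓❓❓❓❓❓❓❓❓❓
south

⬛⬛⬛⬛⬛⬛⬛⬛⬛⬛⬛⬛
⬛⬛⬛⬛⬛⬛⬛⬛⬛⬛⬛⬛
⬛⬛⬛⬛⬛⬛⬛⬛⬛⬛⬛⬛
⬛⬛⬛⬛⬛⬛⬛⬛⬛⬛⬛⬛
❓❓❓❓🟩🟦🟫⬜⬛❓❓❓
❓❓❓❓🟫🟩🟫🟫🟩❓❓❓
❓❓❓❓🟩🟦🔴🟫⬛❓❓❓
❓❓❓❓🟫🟫🟫🟫🟩❓❓❓
❓❓❓❓🟩⬜🟦🟩🟫❓❓❓
❓❓❓❓❓❓❓❓❓❓❓❓
❓❓❓❓❓❓❓❓❓❓❓❓
❓❓❓❓❓❓❓❓❓❓❓❓

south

⬛⬛⬛⬛⬛⬛⬛⬛⬛⬛⬛⬛
⬛⬛⬛⬛⬛⬛⬛⬛⬛⬛⬛⬛
⬛⬛⬛⬛⬛⬛⬛⬛⬛⬛⬛⬛
❓❓❓❓🟩🟦🟫⬜⬛❓❓❓
❓❓❓❓🟫🟩🟫🟫🟩❓❓❓
❓❓❓❓🟩🟦⬜🟫⬛❓❓❓
❓❓❓❓🟫🟫🔴🟫🟩❓❓❓
❓❓❓❓🟩⬜🟦🟩🟫❓❓❓
❓❓❓❓⬜🟩⬛🟩🟩❓❓❓
❓❓❓❓❓❓❓❓❓❓❓❓
❓❓❓❓❓❓❓❓❓❓❓❓
❓❓❓❓❓❓❓❓❓❓❓❓

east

⬛⬛⬛⬛⬛⬛⬛⬛⬛⬛⬛⬛
⬛⬛⬛⬛⬛⬛⬛⬛⬛⬛⬛⬛
⬛⬛⬛⬛⬛⬛⬛⬛⬛⬛⬛⬛
❓❓❓🟩🟦🟫⬜⬛❓❓❓❓
❓❓❓🟫🟩🟫🟫🟩🟩❓❓❓
❓❓❓🟩🟦⬜🟫⬛🟩❓❓❓
❓❓❓🟫🟫🟫🔴🟩⬜❓❓❓
❓❓❓🟩⬜🟦🟩🟫🟩❓❓❓
❓❓❓⬜🟩⬛🟩🟩🟫❓❓❓
❓❓❓❓❓❓❓❓❓❓❓❓
❓❓❓❓❓❓❓❓❓❓❓❓
❓❓❓❓❓❓❓❓❓❓❓❓

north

⬛⬛⬛⬛⬛⬛⬛⬛⬛⬛⬛⬛
⬛⬛⬛⬛⬛⬛⬛⬛⬛⬛⬛⬛
⬛⬛⬛⬛⬛⬛⬛⬛⬛⬛⬛⬛
⬛⬛⬛⬛⬛⬛⬛⬛⬛⬛⬛⬛
❓❓❓🟩🟦🟫⬜⬛🟩❓❓❓
❓❓❓🟫🟩🟫🟫🟩🟩❓❓❓
❓❓❓🟩🟦⬜🔴⬛🟩❓❓❓
❓❓❓🟫🟫🟫🟫🟩⬜❓❓❓
❓❓❓🟩⬜🟦🟩🟫🟩❓❓❓
❓❓❓⬜🟩⬛🟩🟩🟫❓❓❓
❓❓❓❓❓❓❓❓❓❓❓❓
❓❓❓❓❓❓❓❓❓❓❓❓

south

⬛⬛⬛⬛⬛⬛⬛⬛⬛⬛⬛⬛
⬛⬛⬛⬛⬛⬛⬛⬛⬛⬛⬛⬛
⬛⬛⬛⬛⬛⬛⬛⬛⬛⬛⬛⬛
❓❓❓🟩🟦🟫⬜⬛🟩❓❓❓
❓❓❓🟫🟩🟫🟫🟩🟩❓❓❓
❓❓❓🟩🟦⬜🟫⬛🟩❓❓❓
❓❓❓🟫🟫🟫🔴🟩⬜❓❓❓
❓❓❓🟩⬜🟦🟩🟫🟩❓❓❓
❓❓❓⬜🟩⬛🟩🟩🟫❓❓❓
❓❓❓❓❓❓❓❓❓❓❓❓
❓❓❓❓❓❓❓❓❓❓❓❓
❓❓❓❓❓❓❓❓❓❓❓❓

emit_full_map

🟩🟦🟫⬜⬛🟩
🟫🟩🟫🟫🟩🟩
🟩🟦⬜🟫⬛🟩
🟫🟫🟫🔴🟩⬜
🟩⬜🟦🟩🟫🟩
⬜🟩⬛🟩🟩🟫

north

⬛⬛⬛⬛⬛⬛⬛⬛⬛⬛⬛⬛
⬛⬛⬛⬛⬛⬛⬛⬛⬛⬛⬛⬛
⬛⬛⬛⬛⬛⬛⬛⬛⬛⬛⬛⬛
⬛⬛⬛⬛⬛⬛⬛⬛⬛⬛⬛⬛
❓❓❓🟩🟦🟫⬜⬛🟩❓❓❓
❓❓❓🟫🟩🟫🟫🟩🟩❓❓❓
❓❓❓🟩🟦⬜🔴⬛🟩❓❓❓
❓❓❓🟫🟫🟫🟫🟩⬜❓❓❓
❓❓❓🟩⬜🟦🟩🟫🟩❓❓❓
❓❓❓⬜🟩⬛🟩🟩🟫❓❓❓
❓❓❓❓❓❓❓❓❓❓❓❓
❓❓❓❓❓❓❓❓❓❓❓❓

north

⬛⬛⬛⬛⬛⬛⬛⬛⬛⬛⬛⬛
⬛⬛⬛⬛⬛⬛⬛⬛⬛⬛⬛⬛
⬛⬛⬛⬛⬛⬛⬛⬛⬛⬛⬛⬛
⬛⬛⬛⬛⬛⬛⬛⬛⬛⬛⬛⬛
⬛⬛⬛⬛⬛⬛⬛⬛⬛⬛⬛⬛
❓❓❓🟩🟦🟫⬜⬛🟩❓❓❓
❓❓❓🟫🟩🟫🔴🟩🟩❓❓❓
❓❓❓🟩🟦⬜🟫⬛🟩❓❓❓
❓❓❓🟫🟫🟫🟫🟩⬜❓❓❓
❓❓❓🟩⬜🟦🟩🟫🟩❓❓❓
❓❓❓⬜🟩⬛🟩🟩🟫❓❓❓
❓❓❓❓❓❓❓❓❓❓❓❓

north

⬛⬛⬛⬛⬛⬛⬛⬛⬛⬛⬛⬛
⬛⬛⬛⬛⬛⬛⬛⬛⬛⬛⬛⬛
⬛⬛⬛⬛⬛⬛⬛⬛⬛⬛⬛⬛
⬛⬛⬛⬛⬛⬛⬛⬛⬛⬛⬛⬛
⬛⬛⬛⬛⬛⬛⬛⬛⬛⬛⬛⬛
⬛⬛⬛⬛⬛⬛⬛⬛⬛⬛⬛⬛
❓❓❓🟩🟦🟫🔴⬛🟩❓❓❓
❓❓❓🟫🟩🟫🟫🟩🟩❓❓❓
❓❓❓🟩🟦⬜🟫⬛🟩❓❓❓
❓❓❓🟫🟫🟫🟫🟩⬜❓❓❓
❓❓❓🟩⬜🟦🟩🟫🟩❓❓❓
❓❓❓⬜🟩⬛🟩🟩🟫❓❓❓

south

⬛⬛⬛⬛⬛⬛⬛⬛⬛⬛⬛⬛
⬛⬛⬛⬛⬛⬛⬛⬛⬛⬛⬛⬛
⬛⬛⬛⬛⬛⬛⬛⬛⬛⬛⬛⬛
⬛⬛⬛⬛⬛⬛⬛⬛⬛⬛⬛⬛
⬛⬛⬛⬛⬛⬛⬛⬛⬛⬛⬛⬛
❓❓❓🟩🟦🟫⬜⬛🟩❓❓❓
❓❓❓🟫🟩🟫🔴🟩🟩❓❓❓
❓❓❓🟩🟦⬜🟫⬛🟩❓❓❓
❓❓❓🟫🟫🟫🟫🟩⬜❓❓❓
❓❓❓🟩⬜🟦🟩🟫🟩❓❓❓
❓❓❓⬜🟩⬛🟩🟩🟫❓❓❓
❓❓❓❓❓❓❓❓❓❓❓❓

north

⬛⬛⬛⬛⬛⬛⬛⬛⬛⬛⬛⬛
⬛⬛⬛⬛⬛⬛⬛⬛⬛⬛⬛⬛
⬛⬛⬛⬛⬛⬛⬛⬛⬛⬛⬛⬛
⬛⬛⬛⬛⬛⬛⬛⬛⬛⬛⬛⬛
⬛⬛⬛⬛⬛⬛⬛⬛⬛⬛⬛⬛
⬛⬛⬛⬛⬛⬛⬛⬛⬛⬛⬛⬛
❓❓❓🟩🟦🟫🔴⬛🟩❓❓❓
❓❓❓🟫🟩🟫🟫🟩🟩❓❓❓
❓❓❓🟩🟦⬜🟫⬛🟩❓❓❓
❓❓❓🟫🟫🟫🟫🟩⬜❓❓❓
❓❓❓🟩⬜🟦🟩🟫🟩❓❓❓
❓❓❓⬜🟩⬛🟩🟩🟫❓❓❓

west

⬛⬛⬛⬛⬛⬛⬛⬛⬛⬛⬛⬛
⬛⬛⬛⬛⬛⬛⬛⬛⬛⬛⬛⬛
⬛⬛⬛⬛⬛⬛⬛⬛⬛⬛⬛⬛
⬛⬛⬛⬛⬛⬛⬛⬛⬛⬛⬛⬛
⬛⬛⬛⬛⬛⬛⬛⬛⬛⬛⬛⬛
⬛⬛⬛⬛⬛⬛⬛⬛⬛⬛⬛⬛
❓❓❓❓🟩🟦🔴⬜⬛🟩❓❓
❓❓❓❓🟫🟩🟫🟫🟩🟩❓❓
❓❓❓❓🟩🟦⬜🟫⬛🟩❓❓
❓❓❓❓🟫🟫🟫🟫🟩⬜❓❓
❓❓❓❓🟩⬜🟦🟩🟫🟩❓❓
❓❓❓❓⬜🟩⬛🟩🟩🟫❓❓


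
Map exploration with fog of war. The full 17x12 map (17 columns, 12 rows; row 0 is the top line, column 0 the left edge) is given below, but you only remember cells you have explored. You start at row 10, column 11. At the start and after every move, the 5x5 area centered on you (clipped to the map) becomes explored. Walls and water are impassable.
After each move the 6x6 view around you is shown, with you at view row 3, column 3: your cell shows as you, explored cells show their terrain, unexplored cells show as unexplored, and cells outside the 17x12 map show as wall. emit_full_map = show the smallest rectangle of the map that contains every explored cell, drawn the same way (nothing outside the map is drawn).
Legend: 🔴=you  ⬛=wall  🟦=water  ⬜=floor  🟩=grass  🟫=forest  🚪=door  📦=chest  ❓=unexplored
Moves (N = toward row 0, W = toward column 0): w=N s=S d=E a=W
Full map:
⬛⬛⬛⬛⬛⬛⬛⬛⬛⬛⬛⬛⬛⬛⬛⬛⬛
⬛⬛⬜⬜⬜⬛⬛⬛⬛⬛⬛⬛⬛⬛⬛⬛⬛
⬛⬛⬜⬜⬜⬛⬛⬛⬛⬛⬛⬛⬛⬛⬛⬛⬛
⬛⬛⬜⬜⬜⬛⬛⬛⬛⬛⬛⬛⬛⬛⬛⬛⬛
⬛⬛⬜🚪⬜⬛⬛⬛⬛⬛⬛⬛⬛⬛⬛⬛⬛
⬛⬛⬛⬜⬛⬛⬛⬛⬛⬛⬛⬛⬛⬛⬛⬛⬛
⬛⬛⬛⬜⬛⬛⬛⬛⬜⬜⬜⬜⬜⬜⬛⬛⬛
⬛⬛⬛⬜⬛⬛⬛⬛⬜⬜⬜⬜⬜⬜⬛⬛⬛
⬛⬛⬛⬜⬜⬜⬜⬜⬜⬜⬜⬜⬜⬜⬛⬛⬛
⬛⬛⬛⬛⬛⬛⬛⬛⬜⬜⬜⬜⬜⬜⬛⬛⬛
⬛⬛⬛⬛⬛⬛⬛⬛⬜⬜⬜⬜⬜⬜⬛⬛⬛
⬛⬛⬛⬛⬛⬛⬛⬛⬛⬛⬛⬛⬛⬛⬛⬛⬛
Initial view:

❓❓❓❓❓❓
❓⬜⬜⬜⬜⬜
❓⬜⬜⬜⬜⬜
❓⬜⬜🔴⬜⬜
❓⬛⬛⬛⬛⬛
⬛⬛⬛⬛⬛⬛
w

❓❓❓❓❓❓
❓⬜⬜⬜⬜⬜
❓⬜⬜⬜⬜⬜
❓⬜⬜🔴⬜⬜
❓⬜⬜⬜⬜⬜
❓⬛⬛⬛⬛⬛

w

❓❓❓❓❓❓
❓⬜⬜⬜⬜⬜
❓⬜⬜⬜⬜⬜
❓⬜⬜🔴⬜⬜
❓⬜⬜⬜⬜⬜
❓⬜⬜⬜⬜⬜

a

❓❓❓❓❓❓
❓⬜⬜⬜⬜⬜
❓⬜⬜⬜⬜⬜
❓⬜⬜🔴⬜⬜
❓⬜⬜⬜⬜⬜
❓⬜⬜⬜⬜⬜

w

❓❓❓❓❓❓
❓⬛⬛⬛⬛⬛
❓⬜⬜⬜⬜⬜
❓⬜⬜🔴⬜⬜
❓⬜⬜⬜⬜⬜
❓⬜⬜⬜⬜⬜

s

❓⬛⬛⬛⬛⬛
❓⬜⬜⬜⬜⬜
❓⬜⬜⬜⬜⬜
❓⬜⬜🔴⬜⬜
❓⬜⬜⬜⬜⬜
❓⬜⬜⬜⬜⬜

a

❓❓⬛⬛⬛⬛
❓⬛⬜⬜⬜⬜
❓⬛⬜⬜⬜⬜
❓⬜⬜🔴⬜⬜
❓⬛⬜⬜⬜⬜
❓⬛⬜⬜⬜⬜

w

❓❓❓❓❓❓
❓⬛⬛⬛⬛⬛
❓⬛⬜⬜⬜⬜
❓⬛⬜🔴⬜⬜
❓⬜⬜⬜⬜⬜
❓⬛⬜⬜⬜⬜

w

❓❓❓❓❓❓
❓⬛⬛⬛⬛⬛
❓⬛⬛⬛⬛⬛
❓⬛⬜🔴⬜⬜
❓⬛⬜⬜⬜⬜
❓⬜⬜⬜⬜⬜

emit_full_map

⬛⬛⬛⬛⬛❓❓
⬛⬛⬛⬛⬛⬛❓
⬛⬜🔴⬜⬜⬜⬜
⬛⬜⬜⬜⬜⬜⬜
⬜⬜⬜⬜⬜⬜⬜
⬛⬜⬜⬜⬜⬜⬜
⬛⬜⬜⬜⬜⬜⬜
❓❓⬛⬛⬛⬛⬛


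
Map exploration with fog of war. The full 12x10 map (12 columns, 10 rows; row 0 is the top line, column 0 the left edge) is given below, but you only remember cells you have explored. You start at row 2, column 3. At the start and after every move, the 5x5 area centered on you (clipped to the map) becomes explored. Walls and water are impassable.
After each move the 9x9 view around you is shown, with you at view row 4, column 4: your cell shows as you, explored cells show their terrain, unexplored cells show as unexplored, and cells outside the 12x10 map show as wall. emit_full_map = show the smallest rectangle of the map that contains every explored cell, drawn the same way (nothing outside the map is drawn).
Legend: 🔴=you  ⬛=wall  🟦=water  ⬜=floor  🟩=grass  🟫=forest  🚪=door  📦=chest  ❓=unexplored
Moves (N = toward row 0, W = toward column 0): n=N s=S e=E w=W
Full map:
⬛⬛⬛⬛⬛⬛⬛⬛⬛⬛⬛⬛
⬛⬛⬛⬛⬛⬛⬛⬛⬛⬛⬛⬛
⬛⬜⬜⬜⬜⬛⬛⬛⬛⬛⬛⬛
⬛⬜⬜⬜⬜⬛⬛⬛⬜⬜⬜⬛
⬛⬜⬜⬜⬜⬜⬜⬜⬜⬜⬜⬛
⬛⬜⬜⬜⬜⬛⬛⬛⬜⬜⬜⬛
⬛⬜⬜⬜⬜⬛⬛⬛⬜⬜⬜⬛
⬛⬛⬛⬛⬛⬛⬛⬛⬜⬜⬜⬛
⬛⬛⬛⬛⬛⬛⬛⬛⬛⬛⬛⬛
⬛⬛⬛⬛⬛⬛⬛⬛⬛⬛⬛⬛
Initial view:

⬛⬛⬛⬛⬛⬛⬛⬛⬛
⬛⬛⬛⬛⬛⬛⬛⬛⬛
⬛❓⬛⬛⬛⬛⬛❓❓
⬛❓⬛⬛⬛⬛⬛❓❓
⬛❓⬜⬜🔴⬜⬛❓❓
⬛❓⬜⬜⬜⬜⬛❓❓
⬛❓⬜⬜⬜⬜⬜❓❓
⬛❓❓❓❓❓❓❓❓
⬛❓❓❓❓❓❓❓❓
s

⬛⬛⬛⬛⬛⬛⬛⬛⬛
⬛❓⬛⬛⬛⬛⬛❓❓
⬛❓⬛⬛⬛⬛⬛❓❓
⬛❓⬜⬜⬜⬜⬛❓❓
⬛❓⬜⬜🔴⬜⬛❓❓
⬛❓⬜⬜⬜⬜⬜❓❓
⬛❓⬜⬜⬜⬜⬛❓❓
⬛❓❓❓❓❓❓❓❓
⬛❓❓❓❓❓❓❓❓

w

⬛⬛⬛⬛⬛⬛⬛⬛⬛
⬛⬛❓⬛⬛⬛⬛⬛❓
⬛⬛⬛⬛⬛⬛⬛⬛❓
⬛⬛⬛⬜⬜⬜⬜⬛❓
⬛⬛⬛⬜🔴⬜⬜⬛❓
⬛⬛⬛⬜⬜⬜⬜⬜❓
⬛⬛⬛⬜⬜⬜⬜⬛❓
⬛⬛❓❓❓❓❓❓❓
⬛⬛❓❓❓❓❓❓❓

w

⬛⬛⬛⬛⬛⬛⬛⬛⬛
⬛⬛⬛❓⬛⬛⬛⬛⬛
⬛⬛⬛⬛⬛⬛⬛⬛⬛
⬛⬛⬛⬛⬜⬜⬜⬜⬛
⬛⬛⬛⬛🔴⬜⬜⬜⬛
⬛⬛⬛⬛⬜⬜⬜⬜⬜
⬛⬛⬛⬛⬜⬜⬜⬜⬛
⬛⬛⬛❓❓❓❓❓❓
⬛⬛⬛❓❓❓❓❓❓

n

⬛⬛⬛⬛⬛⬛⬛⬛⬛
⬛⬛⬛⬛⬛⬛⬛⬛⬛
⬛⬛⬛⬛⬛⬛⬛⬛⬛
⬛⬛⬛⬛⬛⬛⬛⬛⬛
⬛⬛⬛⬛🔴⬜⬜⬜⬛
⬛⬛⬛⬛⬜⬜⬜⬜⬛
⬛⬛⬛⬛⬜⬜⬜⬜⬜
⬛⬛⬛⬛⬜⬜⬜⬜⬛
⬛⬛⬛❓❓❓❓❓❓

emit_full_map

⬛⬛⬛⬛⬛⬛
⬛⬛⬛⬛⬛⬛
⬛🔴⬜⬜⬜⬛
⬛⬜⬜⬜⬜⬛
⬛⬜⬜⬜⬜⬜
⬛⬜⬜⬜⬜⬛

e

⬛⬛⬛⬛⬛⬛⬛⬛⬛
⬛⬛⬛⬛⬛⬛⬛⬛⬛
⬛⬛⬛⬛⬛⬛⬛⬛❓
⬛⬛⬛⬛⬛⬛⬛⬛❓
⬛⬛⬛⬜🔴⬜⬜⬛❓
⬛⬛⬛⬜⬜⬜⬜⬛❓
⬛⬛⬛⬜⬜⬜⬜⬜❓
⬛⬛⬛⬜⬜⬜⬜⬛❓
⬛⬛❓❓❓❓❓❓❓

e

⬛⬛⬛⬛⬛⬛⬛⬛⬛
⬛⬛⬛⬛⬛⬛⬛⬛⬛
⬛⬛⬛⬛⬛⬛⬛❓❓
⬛⬛⬛⬛⬛⬛⬛❓❓
⬛⬛⬜⬜🔴⬜⬛❓❓
⬛⬛⬜⬜⬜⬜⬛❓❓
⬛⬛⬜⬜⬜⬜⬜❓❓
⬛⬛⬜⬜⬜⬜⬛❓❓
⬛❓❓❓❓❓❓❓❓

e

⬛⬛⬛⬛⬛⬛⬛⬛⬛
⬛⬛⬛⬛⬛⬛⬛⬛⬛
⬛⬛⬛⬛⬛⬛⬛❓❓
⬛⬛⬛⬛⬛⬛⬛❓❓
⬛⬜⬜⬜🔴⬛⬛❓❓
⬛⬜⬜⬜⬜⬛⬛❓❓
⬛⬜⬜⬜⬜⬜⬜❓❓
⬛⬜⬜⬜⬜⬛❓❓❓
❓❓❓❓❓❓❓❓❓

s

⬛⬛⬛⬛⬛⬛⬛⬛⬛
⬛⬛⬛⬛⬛⬛⬛❓❓
⬛⬛⬛⬛⬛⬛⬛❓❓
⬛⬜⬜⬜⬜⬛⬛❓❓
⬛⬜⬜⬜🔴⬛⬛❓❓
⬛⬜⬜⬜⬜⬜⬜❓❓
⬛⬜⬜⬜⬜⬛⬛❓❓
❓❓❓❓❓❓❓❓❓
❓❓❓❓❓❓❓❓❓

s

⬛⬛⬛⬛⬛⬛⬛❓❓
⬛⬛⬛⬛⬛⬛⬛❓❓
⬛⬜⬜⬜⬜⬛⬛❓❓
⬛⬜⬜⬜⬜⬛⬛❓❓
⬛⬜⬜⬜🔴⬜⬜❓❓
⬛⬜⬜⬜⬜⬛⬛❓❓
❓❓⬜⬜⬜⬛⬛❓❓
❓❓❓❓❓❓❓❓❓
❓❓❓❓❓❓❓❓❓

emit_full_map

⬛⬛⬛⬛⬛⬛⬛
⬛⬛⬛⬛⬛⬛⬛
⬛⬜⬜⬜⬜⬛⬛
⬛⬜⬜⬜⬜⬛⬛
⬛⬜⬜⬜🔴⬜⬜
⬛⬜⬜⬜⬜⬛⬛
❓❓⬜⬜⬜⬛⬛
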